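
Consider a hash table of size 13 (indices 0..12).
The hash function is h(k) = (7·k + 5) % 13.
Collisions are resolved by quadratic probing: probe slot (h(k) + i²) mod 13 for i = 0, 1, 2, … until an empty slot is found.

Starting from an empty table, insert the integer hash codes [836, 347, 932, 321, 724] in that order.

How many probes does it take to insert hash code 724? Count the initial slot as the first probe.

5

836: h=7 => slot 7
347: h=3 => slot 3
932: h=3, probe 3,4 => slot 4
321: h=3, probe 3,4,7,12 => slot 12
724: h=3, probe 3,4,7,12,6 => slot 6
Table: [_, _, _, 347, 932, _, 724, 836, _, _, _, _, 321]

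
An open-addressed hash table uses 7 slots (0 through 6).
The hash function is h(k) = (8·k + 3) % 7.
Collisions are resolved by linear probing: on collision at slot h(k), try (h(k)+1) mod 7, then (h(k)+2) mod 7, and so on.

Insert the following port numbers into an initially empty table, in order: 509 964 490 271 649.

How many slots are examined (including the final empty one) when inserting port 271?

4

509 hashes to 1; slot 1 is free => place at 1.
964 hashes to 1; 1 taken => place at 2.
490 hashes to 3; slot 3 is free => place at 3.
271 hashes to 1; 1,2,3 taken => place at 4.
649 hashes to 1; 1,2,3,4 taken => place at 5.
Table: [-, 509, 964, 490, 271, 649, -]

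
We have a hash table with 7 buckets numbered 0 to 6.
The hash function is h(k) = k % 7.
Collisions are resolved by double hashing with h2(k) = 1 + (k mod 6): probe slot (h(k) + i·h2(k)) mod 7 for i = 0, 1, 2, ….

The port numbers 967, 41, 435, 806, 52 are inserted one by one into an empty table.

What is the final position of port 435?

5

967: h=1 => slot 1
41: h=6 => slot 6
435: h=1, h2=4, probe 1,5 => slot 5
806: h=1, h2=3, probe 1,4 => slot 4
52: h=3 => slot 3
Table: [-, 967, -, 52, 806, 435, 41]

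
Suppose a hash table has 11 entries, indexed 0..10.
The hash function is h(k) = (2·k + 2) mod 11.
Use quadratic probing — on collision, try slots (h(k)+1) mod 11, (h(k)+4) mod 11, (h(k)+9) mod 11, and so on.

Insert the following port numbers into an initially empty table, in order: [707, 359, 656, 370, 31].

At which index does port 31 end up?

10

707: h=8 => slot 8
359: h=5 => slot 5
656: h=5, probe 5,6 => slot 6
370: h=5, probe 5,6,9 => slot 9
31: h=9, probe 9,10 => slot 10
Table: [., ., ., ., ., 359, 656, ., 707, 370, 31]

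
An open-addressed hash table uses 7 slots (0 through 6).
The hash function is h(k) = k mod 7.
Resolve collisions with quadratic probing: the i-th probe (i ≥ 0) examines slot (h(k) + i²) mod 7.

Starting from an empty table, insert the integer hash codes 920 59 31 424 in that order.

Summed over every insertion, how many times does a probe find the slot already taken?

920 hashes to 3; slot 3 is free => place at 3.
59 hashes to 3; 3 taken => place at 4.
31 hashes to 3; 3,4 taken => place at 0.
424 hashes to 4; 4 taken => place at 5.
Table: [31, _, _, 920, 59, 424, _]

4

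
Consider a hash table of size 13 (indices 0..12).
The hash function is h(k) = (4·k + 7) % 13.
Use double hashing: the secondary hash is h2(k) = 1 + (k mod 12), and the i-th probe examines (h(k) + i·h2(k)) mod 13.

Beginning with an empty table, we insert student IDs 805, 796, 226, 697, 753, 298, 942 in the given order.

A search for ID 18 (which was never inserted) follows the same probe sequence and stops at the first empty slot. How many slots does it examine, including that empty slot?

2

805 hashes to 3; slot 3 is free → place at 3.
796 hashes to 6; slot 6 is free → place at 6.
226 hashes to 1; slot 1 is free → place at 1.
697 hashes to 0; slot 0 is free → place at 0.
753 hashes to 3, h2=10; 3,0 taken → place at 10.
298 hashes to 3, h2=11; 3,1 taken → place at 12.
942 hashes to 5; slot 5 is free → place at 5.
Table: [697, 226, -, 805, -, 942, 796, -, -, -, 753, -, 298]
Lookup 18: h=1, h2=7, probe 1,8 → slot 8 empty, not found.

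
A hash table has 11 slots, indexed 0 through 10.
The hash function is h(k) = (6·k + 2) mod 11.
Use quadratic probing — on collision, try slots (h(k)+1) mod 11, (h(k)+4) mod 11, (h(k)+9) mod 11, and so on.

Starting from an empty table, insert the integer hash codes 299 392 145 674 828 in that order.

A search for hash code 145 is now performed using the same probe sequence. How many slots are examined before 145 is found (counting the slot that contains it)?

2

299 hashes to 3; slot 3 is free => place at 3.
392 hashes to 0; slot 0 is free => place at 0.
145 hashes to 3; 3 taken => place at 4.
674 hashes to 9; slot 9 is free => place at 9.
828 hashes to 9; 9 taken => place at 10.
Table: [392, -, -, 299, 145, -, -, -, -, 674, 828]
Lookup 145: h=3, probe 3,4 → found at 4.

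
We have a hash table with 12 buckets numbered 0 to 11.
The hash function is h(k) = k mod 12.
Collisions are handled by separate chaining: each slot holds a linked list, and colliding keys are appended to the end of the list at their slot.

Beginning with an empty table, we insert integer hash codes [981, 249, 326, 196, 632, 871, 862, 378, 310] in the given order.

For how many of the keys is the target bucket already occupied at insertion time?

2

Insert 981: h=9, bucket 9 empty -> new chain.
Insert 249: h=9, bucket 9 nonempty -> append to chain.
Insert 326: h=2, bucket 2 empty -> new chain.
Insert 196: h=4, bucket 4 empty -> new chain.
Insert 632: h=8, bucket 8 empty -> new chain.
Insert 871: h=7, bucket 7 empty -> new chain.
Insert 862: h=10, bucket 10 empty -> new chain.
Insert 378: h=6, bucket 6 empty -> new chain.
Insert 310: h=10, bucket 10 nonempty -> append to chain.
Final buckets:
0: —
1: —
2: 326
3: —
4: 196
5: —
6: 378
7: 871
8: 632
9: 981 -> 249
10: 862 -> 310
11: —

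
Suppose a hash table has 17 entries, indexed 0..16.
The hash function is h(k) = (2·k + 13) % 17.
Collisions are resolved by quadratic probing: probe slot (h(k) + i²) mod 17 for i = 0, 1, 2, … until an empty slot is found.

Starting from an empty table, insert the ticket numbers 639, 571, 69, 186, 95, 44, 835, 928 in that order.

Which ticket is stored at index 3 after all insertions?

Insert 639: h=16, slot 16 empty → index 16.
Insert 571: h=16, slot 16 occupied → index 0.
Insert 69: h=15, slot 15 empty → index 15.
Insert 186: h=11, slot 11 empty → index 11.
Insert 95: h=16, slots 16,0 occupied → index 3.
Insert 44: h=16, slots 16,0,3 occupied → index 8.
Insert 835: h=0, slot 0 occupied → index 1.
Insert 928: h=16, slots 16,0,3,8,15 occupied → index 7.
Table: [571, 835, ., 95, ., ., ., 928, 44, ., ., 186, ., ., ., 69, 639]

95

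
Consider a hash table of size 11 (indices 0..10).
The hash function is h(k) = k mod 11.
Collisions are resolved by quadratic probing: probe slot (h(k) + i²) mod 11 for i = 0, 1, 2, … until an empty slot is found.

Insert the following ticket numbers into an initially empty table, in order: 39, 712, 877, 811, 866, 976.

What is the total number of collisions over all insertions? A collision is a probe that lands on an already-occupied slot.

39: h=6 → slot 6
712: h=8 → slot 8
877: h=8, probe 8,9 → slot 9
811: h=8, probe 8,9,1 → slot 1
866: h=8, probe 8,9,1,6,2 → slot 2
976: h=8, probe 8,9,1,6,2,0 → slot 0
Table: [976, 811, 866, ., ., ., 39, ., 712, 877, .]

12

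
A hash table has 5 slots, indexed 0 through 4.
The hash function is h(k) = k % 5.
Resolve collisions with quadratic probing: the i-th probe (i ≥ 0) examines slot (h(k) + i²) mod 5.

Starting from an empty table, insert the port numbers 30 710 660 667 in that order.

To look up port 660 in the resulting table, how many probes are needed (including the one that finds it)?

30: h=0 => slot 0
710: h=0, probe 0,1 => slot 1
660: h=0, probe 0,1,4 => slot 4
667: h=2 => slot 2
Table: [30, 710, 667, _, 660]
Lookup 660: h=0, probe 0,1,4 → found at 4.

3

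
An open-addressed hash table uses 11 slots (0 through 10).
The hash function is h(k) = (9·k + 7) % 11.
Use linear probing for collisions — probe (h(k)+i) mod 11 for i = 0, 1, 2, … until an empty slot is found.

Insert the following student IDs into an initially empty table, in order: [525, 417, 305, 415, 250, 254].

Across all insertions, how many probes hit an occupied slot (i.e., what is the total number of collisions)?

525: h=2 → slot 2
417: h=9 → slot 9
305: h=2, probe 2,3 → slot 3
415: h=2, probe 2,3,4 → slot 4
250: h=2, probe 2,3,4,5 → slot 5
254: h=5, probe 5,6 → slot 6
Table: [∅, ∅, 525, 305, 415, 250, 254, ∅, ∅, 417, ∅]

7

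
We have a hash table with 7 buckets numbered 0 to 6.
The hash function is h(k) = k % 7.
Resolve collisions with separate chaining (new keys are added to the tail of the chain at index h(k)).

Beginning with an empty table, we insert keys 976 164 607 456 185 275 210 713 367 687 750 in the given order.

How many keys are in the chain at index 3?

976 -> bucket 3
164 -> bucket 3 (collision)
607 -> bucket 5
456 -> bucket 1
185 -> bucket 3 (collision)
275 -> bucket 2
210 -> bucket 0
713 -> bucket 6
367 -> bucket 3 (collision)
687 -> bucket 1 (collision)
750 -> bucket 1 (collision)
Final buckets:
0: 210
1: 456 -> 687 -> 750
2: 275
3: 976 -> 164 -> 185 -> 367
4: _
5: 607
6: 713

4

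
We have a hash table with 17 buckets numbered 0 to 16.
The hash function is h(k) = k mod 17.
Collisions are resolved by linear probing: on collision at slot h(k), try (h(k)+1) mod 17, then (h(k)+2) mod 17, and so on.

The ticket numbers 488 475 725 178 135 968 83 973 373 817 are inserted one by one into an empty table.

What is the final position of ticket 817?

488 hashes to 12; slot 12 is free → place at 12.
475 hashes to 16; slot 16 is free → place at 16.
725 hashes to 11; slot 11 is free → place at 11.
178 hashes to 8; slot 8 is free → place at 8.
135 hashes to 16; 16 taken → place at 0.
968 hashes to 16; 16,0 taken → place at 1.
83 hashes to 15; slot 15 is free → place at 15.
973 hashes to 4; slot 4 is free → place at 4.
373 hashes to 16; 16,0,1 taken → place at 2.
817 hashes to 1; 1,2 taken → place at 3.
Table: [135, 968, 373, 817, 973, -, -, -, 178, -, -, 725, 488, -, -, 83, 475]

3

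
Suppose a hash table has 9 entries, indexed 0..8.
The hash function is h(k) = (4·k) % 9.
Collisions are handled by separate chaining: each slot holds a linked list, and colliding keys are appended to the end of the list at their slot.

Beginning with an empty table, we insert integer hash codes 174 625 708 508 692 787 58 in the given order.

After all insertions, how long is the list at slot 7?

4

Insert 174: h=3, bucket 3 empty → new chain.
Insert 625: h=7, bucket 7 empty → new chain.
Insert 708: h=6, bucket 6 empty → new chain.
Insert 508: h=7, bucket 7 nonempty → append to chain.
Insert 692: h=5, bucket 5 empty → new chain.
Insert 787: h=7, bucket 7 nonempty → append to chain.
Insert 58: h=7, bucket 7 nonempty → append to chain.
Final buckets:
0: —
1: —
2: —
3: 174
4: —
5: 692
6: 708
7: 625 -> 508 -> 787 -> 58
8: —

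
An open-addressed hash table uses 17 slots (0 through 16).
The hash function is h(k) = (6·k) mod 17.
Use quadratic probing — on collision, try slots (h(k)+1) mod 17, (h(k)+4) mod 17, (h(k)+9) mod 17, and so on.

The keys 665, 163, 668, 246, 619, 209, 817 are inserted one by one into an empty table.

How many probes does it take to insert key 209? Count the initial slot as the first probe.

Insert 665: h=12, slot 12 empty → index 12.
Insert 163: h=9, slot 9 empty → index 9.
Insert 668: h=13, slot 13 empty → index 13.
Insert 246: h=14, slot 14 empty → index 14.
Insert 619: h=8, slot 8 empty → index 8.
Insert 209: h=13, slots 13,14 occupied → index 0.
Insert 817: h=6, slot 6 empty → index 6.
Table: [209, ∅, ∅, ∅, ∅, ∅, 817, ∅, 619, 163, ∅, ∅, 665, 668, 246, ∅, ∅]

3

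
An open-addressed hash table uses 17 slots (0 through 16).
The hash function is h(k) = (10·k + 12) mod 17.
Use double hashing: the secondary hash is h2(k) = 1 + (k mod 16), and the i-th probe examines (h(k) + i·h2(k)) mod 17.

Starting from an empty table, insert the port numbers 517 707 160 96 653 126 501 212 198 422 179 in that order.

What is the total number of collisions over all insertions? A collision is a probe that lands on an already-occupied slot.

12

517 hashes to 14; slot 14 is free => place at 14.
707 hashes to 10; slot 10 is free => place at 10.
160 hashes to 14, h2=1; 14 taken => place at 15.
96 hashes to 3; slot 3 is free => place at 3.
653 hashes to 14, h2=14; 14 taken => place at 11.
126 hashes to 14, h2=15; 14 taken => place at 12.
501 hashes to 7; slot 7 is free => place at 7.
212 hashes to 7, h2=5; 7,12 taken => place at 0.
198 hashes to 3, h2=7; 3,10,0,7,14 taken => place at 4.
422 hashes to 16; slot 16 is free => place at 16.
179 hashes to 0, h2=4; 0,4 taken => place at 8.
Table: [212, ., ., 96, 198, ., ., 501, 179, ., 707, 653, 126, ., 517, 160, 422]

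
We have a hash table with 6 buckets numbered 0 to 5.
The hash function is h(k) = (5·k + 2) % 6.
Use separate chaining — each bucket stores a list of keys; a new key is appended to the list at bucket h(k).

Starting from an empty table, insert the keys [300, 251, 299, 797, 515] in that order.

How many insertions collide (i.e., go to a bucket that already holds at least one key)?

300 → bucket 2
251 → bucket 3
299 → bucket 3 (collision)
797 → bucket 3 (collision)
515 → bucket 3 (collision)
Final buckets:
0: -
1: -
2: 300
3: 251 -> 299 -> 797 -> 515
4: -
5: -

3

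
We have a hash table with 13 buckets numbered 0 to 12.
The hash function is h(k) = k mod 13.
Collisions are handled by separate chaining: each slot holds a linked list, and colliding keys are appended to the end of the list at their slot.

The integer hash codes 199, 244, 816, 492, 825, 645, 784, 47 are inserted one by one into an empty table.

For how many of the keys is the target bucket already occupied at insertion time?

199 → bucket 4
244 → bucket 10
816 → bucket 10 (collision)
492 → bucket 11
825 → bucket 6
645 → bucket 8
784 → bucket 4 (collision)
47 → bucket 8 (collision)
Final buckets:
0: —
1: —
2: —
3: —
4: 199 -> 784
5: —
6: 825
7: —
8: 645 -> 47
9: —
10: 244 -> 816
11: 492
12: —

3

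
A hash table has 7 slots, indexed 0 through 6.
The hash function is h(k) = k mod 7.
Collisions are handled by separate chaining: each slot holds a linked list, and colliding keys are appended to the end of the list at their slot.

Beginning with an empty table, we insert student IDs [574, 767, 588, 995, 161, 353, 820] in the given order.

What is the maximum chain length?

574 → bucket 0
767 → bucket 4
588 → bucket 0 (collision)
995 → bucket 1
161 → bucket 0 (collision)
353 → bucket 3
820 → bucket 1 (collision)
Final buckets:
0: 574 -> 588 -> 161
1: 995 -> 820
2: —
3: 353
4: 767
5: —
6: —

3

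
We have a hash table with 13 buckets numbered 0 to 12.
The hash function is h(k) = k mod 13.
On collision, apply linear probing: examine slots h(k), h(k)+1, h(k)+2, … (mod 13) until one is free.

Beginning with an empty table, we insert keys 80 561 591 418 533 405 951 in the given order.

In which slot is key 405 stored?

80: h=2 -> slot 2
561: h=2, probe 2,3 -> slot 3
591: h=6 -> slot 6
418: h=2, probe 2,3,4 -> slot 4
533: h=0 -> slot 0
405: h=2, probe 2,3,4,5 -> slot 5
951: h=2, probe 2,3,4,5,6,7 -> slot 7
Table: [533, -, 80, 561, 418, 405, 591, 951, -, -, -, -, -]

5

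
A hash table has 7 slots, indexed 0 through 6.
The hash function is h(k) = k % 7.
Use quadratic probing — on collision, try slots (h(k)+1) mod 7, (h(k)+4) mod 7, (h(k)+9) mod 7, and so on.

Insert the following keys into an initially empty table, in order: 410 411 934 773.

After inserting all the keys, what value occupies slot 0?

773

410 hashes to 4; slot 4 is free -> place at 4.
411 hashes to 5; slot 5 is free -> place at 5.
934 hashes to 3; slot 3 is free -> place at 3.
773 hashes to 3; 3,4 taken -> place at 0.
Table: [773, ., ., 934, 410, 411, .]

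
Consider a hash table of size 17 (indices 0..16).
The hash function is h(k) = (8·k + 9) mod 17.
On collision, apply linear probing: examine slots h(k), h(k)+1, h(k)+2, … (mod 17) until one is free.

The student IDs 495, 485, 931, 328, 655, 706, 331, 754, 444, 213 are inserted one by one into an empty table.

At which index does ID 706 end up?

495: h=8 -> slot 8
485: h=13 -> slot 13
931: h=11 -> slot 11
328: h=15 -> slot 15
655: h=13, probe 13,14 -> slot 14
706: h=13, probe 13,14,15,16 -> slot 16
331: h=5 -> slot 5
754: h=6 -> slot 6
444: h=8, probe 8,9 -> slot 9
213: h=13, probe 13,14,15,16,0 -> slot 0
Table: [213, ., ., ., ., 331, 754, ., 495, 444, ., 931, ., 485, 655, 328, 706]

16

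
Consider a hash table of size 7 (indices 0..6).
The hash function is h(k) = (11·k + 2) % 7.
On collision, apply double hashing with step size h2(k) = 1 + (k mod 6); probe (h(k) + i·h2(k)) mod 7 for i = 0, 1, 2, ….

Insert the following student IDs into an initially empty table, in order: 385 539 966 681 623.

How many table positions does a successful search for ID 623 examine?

4

385: h=2 → slot 2
539: h=2, h2=6, probe 2,1 → slot 1
966: h=2, h2=1, probe 2,3 → slot 3
681: h=3, h2=4, probe 3,0 → slot 0
623: h=2, h2=6, probe 2,1,0,6 → slot 6
Table: [681, 539, 385, 966, -, -, 623]
Lookup 623: h=2, h2=6, probe 2,1,0,6 → found at 6.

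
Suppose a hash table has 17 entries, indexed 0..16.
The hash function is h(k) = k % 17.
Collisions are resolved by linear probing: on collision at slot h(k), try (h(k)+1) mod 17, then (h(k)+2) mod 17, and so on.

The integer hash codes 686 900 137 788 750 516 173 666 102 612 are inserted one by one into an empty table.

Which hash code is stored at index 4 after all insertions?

686: h=6 => slot 6
900: h=16 => slot 16
137: h=1 => slot 1
788: h=6, probe 6,7 => slot 7
750: h=2 => slot 2
516: h=6, probe 6,7,8 => slot 8
173: h=3 => slot 3
666: h=3, probe 3,4 => slot 4
102: h=0 => slot 0
612: h=0, probe 0,1,2,3,4,5 => slot 5
Table: [102, 137, 750, 173, 666, 612, 686, 788, 516, _, _, _, _, _, _, _, 900]

666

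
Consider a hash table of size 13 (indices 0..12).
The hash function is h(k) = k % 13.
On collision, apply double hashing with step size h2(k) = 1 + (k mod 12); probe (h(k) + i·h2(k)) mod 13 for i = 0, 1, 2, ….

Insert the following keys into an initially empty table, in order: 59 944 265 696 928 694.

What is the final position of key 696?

9

59: h=7 → slot 7
944: h=8 → slot 8
265: h=5 → slot 5
696: h=7, h2=1, probe 7,8,9 → slot 9
928: h=5, h2=5, probe 5,10 → slot 10
694: h=5, h2=11, probe 5,3 → slot 3
Table: [., ., ., 694, ., 265, ., 59, 944, 696, 928, ., .]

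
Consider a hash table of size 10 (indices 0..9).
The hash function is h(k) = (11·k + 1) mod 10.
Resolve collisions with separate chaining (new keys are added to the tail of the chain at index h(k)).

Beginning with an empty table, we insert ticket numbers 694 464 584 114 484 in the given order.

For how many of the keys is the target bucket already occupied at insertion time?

694 -> bucket 5
464 -> bucket 5 (collision)
584 -> bucket 5 (collision)
114 -> bucket 5 (collision)
484 -> bucket 5 (collision)
Final buckets:
0: —
1: —
2: —
3: —
4: —
5: 694 -> 464 -> 584 -> 114 -> 484
6: —
7: —
8: —
9: —

4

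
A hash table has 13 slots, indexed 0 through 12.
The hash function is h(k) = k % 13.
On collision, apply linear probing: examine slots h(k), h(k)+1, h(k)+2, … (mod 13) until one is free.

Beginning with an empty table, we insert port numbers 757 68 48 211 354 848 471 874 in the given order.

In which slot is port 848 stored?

7

757 hashes to 3; slot 3 is free → place at 3.
68 hashes to 3; 3 taken → place at 4.
48 hashes to 9; slot 9 is free → place at 9.
211 hashes to 3; 3,4 taken → place at 5.
354 hashes to 3; 3,4,5 taken → place at 6.
848 hashes to 3; 3,4,5,6 taken → place at 7.
471 hashes to 3; 3,4,5,6,7 taken → place at 8.
874 hashes to 3; 3,4,5,6,7,8,9 taken → place at 10.
Table: [., ., ., 757, 68, 211, 354, 848, 471, 48, 874, ., .]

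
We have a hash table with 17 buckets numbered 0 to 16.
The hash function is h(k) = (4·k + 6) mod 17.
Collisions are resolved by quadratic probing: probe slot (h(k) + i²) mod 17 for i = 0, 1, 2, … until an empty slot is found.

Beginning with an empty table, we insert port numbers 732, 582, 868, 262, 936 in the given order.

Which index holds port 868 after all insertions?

732: h=10 => slot 10
582: h=5 => slot 5
868: h=10, probe 10,11 => slot 11
262: h=0 => slot 0
936: h=10, probe 10,11,14 => slot 14
Table: [262, _, _, _, _, 582, _, _, _, _, 732, 868, _, _, 936, _, _]

11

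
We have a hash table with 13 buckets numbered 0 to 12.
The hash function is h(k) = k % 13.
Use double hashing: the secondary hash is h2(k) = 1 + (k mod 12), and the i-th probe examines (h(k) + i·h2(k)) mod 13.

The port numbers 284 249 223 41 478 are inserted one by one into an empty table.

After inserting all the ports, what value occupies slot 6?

478

284 hashes to 11; slot 11 is free -> place at 11.
249 hashes to 2; slot 2 is free -> place at 2.
223 hashes to 2, h2=8; 2 taken -> place at 10.
41 hashes to 2, h2=6; 2 taken -> place at 8.
478 hashes to 10, h2=11; 10,8 taken -> place at 6.
Table: [∅, ∅, 249, ∅, ∅, ∅, 478, ∅, 41, ∅, 223, 284, ∅]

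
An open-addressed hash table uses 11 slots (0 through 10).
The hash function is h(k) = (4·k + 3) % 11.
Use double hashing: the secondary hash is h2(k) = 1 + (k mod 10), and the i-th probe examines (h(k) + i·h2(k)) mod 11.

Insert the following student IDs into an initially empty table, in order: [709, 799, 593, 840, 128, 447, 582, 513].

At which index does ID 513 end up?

709: h=1 => slot 1
799: h=9 => slot 9
593: h=10 => slot 10
840: h=8 => slot 8
128: h=9, h2=9, probe 9,7 => slot 7
447: h=9, h2=8, probe 9,6 => slot 6
582: h=10, h2=3, probe 10,2 => slot 2
513: h=9, h2=4, probe 9,2,6,10,3 => slot 3
Table: [∅, 709, 582, 513, ∅, ∅, 447, 128, 840, 799, 593]

3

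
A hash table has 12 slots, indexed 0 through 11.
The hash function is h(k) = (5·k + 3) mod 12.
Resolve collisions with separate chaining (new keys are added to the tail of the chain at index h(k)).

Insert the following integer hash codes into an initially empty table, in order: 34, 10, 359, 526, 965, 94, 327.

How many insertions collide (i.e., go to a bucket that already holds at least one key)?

Insert 34: h=5, bucket 5 empty → new chain.
Insert 10: h=5, bucket 5 nonempty → append to chain.
Insert 359: h=10, bucket 10 empty → new chain.
Insert 526: h=5, bucket 5 nonempty → append to chain.
Insert 965: h=4, bucket 4 empty → new chain.
Insert 94: h=5, bucket 5 nonempty → append to chain.
Insert 327: h=6, bucket 6 empty → new chain.
Final buckets:
0: -
1: -
2: -
3: -
4: 965
5: 34 -> 10 -> 526 -> 94
6: 327
7: -
8: -
9: -
10: 359
11: -

3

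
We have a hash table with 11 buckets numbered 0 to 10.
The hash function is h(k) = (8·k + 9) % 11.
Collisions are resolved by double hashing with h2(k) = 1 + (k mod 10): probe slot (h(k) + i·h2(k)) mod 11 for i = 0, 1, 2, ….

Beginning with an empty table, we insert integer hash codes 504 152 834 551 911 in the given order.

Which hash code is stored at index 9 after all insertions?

504: h=4 → slot 4
152: h=4, h2=3, probe 4,7 → slot 7
834: h=4, h2=5, probe 4,9 → slot 9
551: h=6 → slot 6
911: h=4, h2=2, probe 4,6,8 → slot 8
Table: [—, —, —, —, 504, —, 551, 152, 911, 834, —]

834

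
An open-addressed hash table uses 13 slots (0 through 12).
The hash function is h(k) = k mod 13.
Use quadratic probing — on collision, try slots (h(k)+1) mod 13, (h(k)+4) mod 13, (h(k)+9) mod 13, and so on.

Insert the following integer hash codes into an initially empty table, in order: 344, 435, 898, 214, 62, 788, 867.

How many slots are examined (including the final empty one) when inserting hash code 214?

344: h=6 → slot 6
435: h=6, probe 6,7 → slot 7
898: h=1 → slot 1
214: h=6, probe 6,7,10 → slot 10
62: h=10, probe 10,11 → slot 11
788: h=8 → slot 8
867: h=9 → slot 9
Table: [., 898, ., ., ., ., 344, 435, 788, 867, 214, 62, .]

3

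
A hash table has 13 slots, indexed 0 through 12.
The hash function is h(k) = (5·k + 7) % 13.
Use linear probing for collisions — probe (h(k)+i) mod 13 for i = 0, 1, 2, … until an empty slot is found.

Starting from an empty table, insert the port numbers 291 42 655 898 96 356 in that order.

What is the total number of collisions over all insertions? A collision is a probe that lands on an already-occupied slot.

7

291 hashes to 6; slot 6 is free => place at 6.
42 hashes to 9; slot 9 is free => place at 9.
655 hashes to 6; 6 taken => place at 7.
898 hashes to 12; slot 12 is free => place at 12.
96 hashes to 6; 6,7 taken => place at 8.
356 hashes to 6; 6,7,8,9 taken => place at 10.
Table: [., ., ., ., ., ., 291, 655, 96, 42, 356, ., 898]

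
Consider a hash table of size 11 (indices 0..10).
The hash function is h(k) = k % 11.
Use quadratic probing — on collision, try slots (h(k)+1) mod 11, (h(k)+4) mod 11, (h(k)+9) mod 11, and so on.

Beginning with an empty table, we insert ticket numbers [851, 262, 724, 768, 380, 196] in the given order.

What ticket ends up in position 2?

851 hashes to 4; slot 4 is free => place at 4.
262 hashes to 9; slot 9 is free => place at 9.
724 hashes to 9; 9 taken => place at 10.
768 hashes to 9; 9,10 taken => place at 2.
380 hashes to 6; slot 6 is free => place at 6.
196 hashes to 9; 9,10,2 taken => place at 7.
Table: [-, -, 768, -, 851, -, 380, 196, -, 262, 724]

768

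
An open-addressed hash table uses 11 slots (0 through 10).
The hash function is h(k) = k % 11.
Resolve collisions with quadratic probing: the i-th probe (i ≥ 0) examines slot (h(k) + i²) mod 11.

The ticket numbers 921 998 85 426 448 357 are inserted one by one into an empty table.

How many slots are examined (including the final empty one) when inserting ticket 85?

921 hashes to 8; slot 8 is free => place at 8.
998 hashes to 8; 8 taken => place at 9.
85 hashes to 8; 8,9 taken => place at 1.
426 hashes to 8; 8,9,1 taken => place at 6.
448 hashes to 8; 8,9,1,6 taken => place at 2.
357 hashes to 5; slot 5 is free => place at 5.
Table: [—, 85, 448, —, —, 357, 426, —, 921, 998, —]

3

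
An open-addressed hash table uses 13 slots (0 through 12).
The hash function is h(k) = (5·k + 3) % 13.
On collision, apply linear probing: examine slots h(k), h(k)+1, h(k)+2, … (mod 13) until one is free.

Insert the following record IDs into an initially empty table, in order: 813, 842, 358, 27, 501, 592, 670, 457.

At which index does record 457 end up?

5

Insert 813: h=12, slot 12 empty => index 12.
Insert 842: h=1, slot 1 empty => index 1.
Insert 358: h=12, slot 12 occupied => index 0.
Insert 27: h=8, slot 8 empty => index 8.
Insert 501: h=12, slots 12,0,1 occupied => index 2.
Insert 592: h=12, slots 12,0,1,2 occupied => index 3.
Insert 670: h=12, slots 12,0,1,2,3 occupied => index 4.
Insert 457: h=0, slots 0,1,2,3,4 occupied => index 5.
Table: [358, 842, 501, 592, 670, 457, _, _, 27, _, _, _, 813]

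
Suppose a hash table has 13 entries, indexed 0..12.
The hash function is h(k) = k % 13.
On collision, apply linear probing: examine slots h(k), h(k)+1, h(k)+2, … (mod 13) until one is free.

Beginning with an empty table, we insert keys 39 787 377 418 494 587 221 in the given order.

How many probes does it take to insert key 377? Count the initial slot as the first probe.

39: h=0 -> slot 0
787: h=7 -> slot 7
377: h=0, probe 0,1 -> slot 1
418: h=2 -> slot 2
494: h=0, probe 0,1,2,3 -> slot 3
587: h=2, probe 2,3,4 -> slot 4
221: h=0, probe 0,1,2,3,4,5 -> slot 5
Table: [39, 377, 418, 494, 587, 221, —, 787, —, —, —, —, —]

2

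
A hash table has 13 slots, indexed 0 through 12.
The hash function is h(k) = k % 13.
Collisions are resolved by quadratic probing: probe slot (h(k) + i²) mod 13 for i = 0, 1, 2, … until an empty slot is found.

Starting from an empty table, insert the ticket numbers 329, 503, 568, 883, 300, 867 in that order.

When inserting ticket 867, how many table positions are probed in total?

3

329 hashes to 4; slot 4 is free -> place at 4.
503 hashes to 9; slot 9 is free -> place at 9.
568 hashes to 9; 9 taken -> place at 10.
883 hashes to 12; slot 12 is free -> place at 12.
300 hashes to 1; slot 1 is free -> place at 1.
867 hashes to 9; 9,10 taken -> place at 0.
Table: [867, 300, -, -, 329, -, -, -, -, 503, 568, -, 883]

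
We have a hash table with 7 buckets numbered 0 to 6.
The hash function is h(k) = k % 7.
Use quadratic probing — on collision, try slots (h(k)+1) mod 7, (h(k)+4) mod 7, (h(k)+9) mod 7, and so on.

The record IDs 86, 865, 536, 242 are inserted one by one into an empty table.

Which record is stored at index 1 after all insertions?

Insert 86: h=2, slot 2 empty -> index 2.
Insert 865: h=4, slot 4 empty -> index 4.
Insert 536: h=4, slot 4 occupied -> index 5.
Insert 242: h=4, slots 4,5 occupied -> index 1.
Table: [_, 242, 86, _, 865, 536, _]

242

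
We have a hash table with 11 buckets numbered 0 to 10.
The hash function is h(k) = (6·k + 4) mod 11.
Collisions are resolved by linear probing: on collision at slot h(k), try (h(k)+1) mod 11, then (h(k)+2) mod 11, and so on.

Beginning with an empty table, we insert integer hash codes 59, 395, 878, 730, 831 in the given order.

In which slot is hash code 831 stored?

59 hashes to 6; slot 6 is free -> place at 6.
395 hashes to 9; slot 9 is free -> place at 9.
878 hashes to 3; slot 3 is free -> place at 3.
730 hashes to 6; 6 taken -> place at 7.
831 hashes to 7; 7 taken -> place at 8.
Table: [., ., ., 878, ., ., 59, 730, 831, 395, .]

8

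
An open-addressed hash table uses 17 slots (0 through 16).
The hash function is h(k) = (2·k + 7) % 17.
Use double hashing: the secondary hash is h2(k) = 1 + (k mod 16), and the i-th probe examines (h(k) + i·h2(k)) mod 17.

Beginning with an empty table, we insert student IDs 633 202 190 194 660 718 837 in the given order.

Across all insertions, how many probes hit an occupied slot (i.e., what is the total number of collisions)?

Insert 633: h=15, slot 15 empty → index 15.
Insert 202: h=3, slot 3 empty → index 3.
Insert 190: h=13, slot 13 empty → index 13.
Insert 194: h=4, slot 4 empty → index 4.
Insert 660: h=1, slot 1 empty → index 1.
Insert 718: h=15, h2=15, slots 15,13 occupied → index 11.
Insert 837: h=15, h2=6, slots 15,4 occupied → index 10.
Table: [—, 660, —, 202, 194, —, —, —, —, —, 837, 718, —, 190, —, 633, —]

4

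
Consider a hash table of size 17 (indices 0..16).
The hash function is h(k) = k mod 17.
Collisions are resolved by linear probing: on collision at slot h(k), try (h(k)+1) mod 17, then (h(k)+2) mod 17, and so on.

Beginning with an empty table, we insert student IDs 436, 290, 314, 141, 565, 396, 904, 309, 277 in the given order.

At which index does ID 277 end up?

Insert 436: h=11, slot 11 empty => index 11.
Insert 290: h=1, slot 1 empty => index 1.
Insert 314: h=8, slot 8 empty => index 8.
Insert 141: h=5, slot 5 empty => index 5.
Insert 565: h=4, slot 4 empty => index 4.
Insert 396: h=5, slot 5 occupied => index 6.
Insert 904: h=3, slot 3 empty => index 3.
Insert 309: h=3, slots 3,4,5,6 occupied => index 7.
Insert 277: h=5, slots 5,6,7,8 occupied => index 9.
Table: [-, 290, -, 904, 565, 141, 396, 309, 314, 277, -, 436, -, -, -, -, -]

9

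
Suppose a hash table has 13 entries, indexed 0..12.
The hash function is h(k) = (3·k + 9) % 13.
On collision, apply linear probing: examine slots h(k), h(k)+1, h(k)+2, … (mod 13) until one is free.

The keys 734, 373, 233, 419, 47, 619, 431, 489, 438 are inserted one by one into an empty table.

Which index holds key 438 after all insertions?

734: h=1 → slot 1
373: h=10 → slot 10
233: h=6 → slot 6
419: h=5 → slot 5
47: h=7 → slot 7
619: h=7, probe 7,8 → slot 8
431: h=2 → slot 2
489: h=7, probe 7,8,9 → slot 9
438: h=10, probe 10,11 → slot 11
Table: [., 734, 431, ., ., 419, 233, 47, 619, 489, 373, 438, .]

11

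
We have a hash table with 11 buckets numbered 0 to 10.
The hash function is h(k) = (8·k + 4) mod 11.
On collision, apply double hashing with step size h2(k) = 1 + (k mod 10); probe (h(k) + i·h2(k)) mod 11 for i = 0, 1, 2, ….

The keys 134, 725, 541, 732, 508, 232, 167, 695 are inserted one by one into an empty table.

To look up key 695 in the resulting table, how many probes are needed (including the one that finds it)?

2

134 hashes to 9; slot 9 is free -> place at 9.
725 hashes to 7; slot 7 is free -> place at 7.
541 hashes to 9, h2=2; 9 taken -> place at 0.
732 hashes to 8; slot 8 is free -> place at 8.
508 hashes to 9, h2=9; 9,7 taken -> place at 5.
232 hashes to 1; slot 1 is free -> place at 1.
167 hashes to 9, h2=8; 9 taken -> place at 6.
695 hashes to 9, h2=6; 9 taken -> place at 4.
Table: [541, 232, ., ., 695, 508, 167, 725, 732, 134, .]
Lookup 695: h=9, h2=6, probe 9,4 → found at 4.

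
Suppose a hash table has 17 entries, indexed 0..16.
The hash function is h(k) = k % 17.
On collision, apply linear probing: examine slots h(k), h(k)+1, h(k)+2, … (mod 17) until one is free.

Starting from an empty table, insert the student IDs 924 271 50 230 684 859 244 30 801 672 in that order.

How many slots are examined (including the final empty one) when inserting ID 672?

3

924 hashes to 6; slot 6 is free -> place at 6.
271 hashes to 16; slot 16 is free -> place at 16.
50 hashes to 16; 16 taken -> place at 0.
230 hashes to 9; slot 9 is free -> place at 9.
684 hashes to 4; slot 4 is free -> place at 4.
859 hashes to 9; 9 taken -> place at 10.
244 hashes to 6; 6 taken -> place at 7.
30 hashes to 13; slot 13 is free -> place at 13.
801 hashes to 2; slot 2 is free -> place at 2.
672 hashes to 9; 9,10 taken -> place at 11.
Table: [50, ., 801, ., 684, ., 924, 244, ., 230, 859, 672, ., 30, ., ., 271]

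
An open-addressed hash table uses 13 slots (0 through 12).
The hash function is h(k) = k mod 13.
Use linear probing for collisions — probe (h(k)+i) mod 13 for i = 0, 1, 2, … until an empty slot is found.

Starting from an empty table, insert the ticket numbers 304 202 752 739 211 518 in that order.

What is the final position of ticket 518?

0

304 hashes to 5; slot 5 is free -> place at 5.
202 hashes to 7; slot 7 is free -> place at 7.
752 hashes to 11; slot 11 is free -> place at 11.
739 hashes to 11; 11 taken -> place at 12.
211 hashes to 3; slot 3 is free -> place at 3.
518 hashes to 11; 11,12 taken -> place at 0.
Table: [518, -, -, 211, -, 304, -, 202, -, -, -, 752, 739]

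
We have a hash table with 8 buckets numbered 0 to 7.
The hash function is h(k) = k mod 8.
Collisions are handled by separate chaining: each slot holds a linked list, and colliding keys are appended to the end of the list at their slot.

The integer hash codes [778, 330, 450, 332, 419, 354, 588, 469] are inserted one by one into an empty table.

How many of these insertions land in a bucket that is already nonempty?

4

Insert 778: h=2, bucket 2 empty → new chain.
Insert 330: h=2, bucket 2 nonempty → append to chain.
Insert 450: h=2, bucket 2 nonempty → append to chain.
Insert 332: h=4, bucket 4 empty → new chain.
Insert 419: h=3, bucket 3 empty → new chain.
Insert 354: h=2, bucket 2 nonempty → append to chain.
Insert 588: h=4, bucket 4 nonempty → append to chain.
Insert 469: h=5, bucket 5 empty → new chain.
Final buckets:
0: .
1: .
2: 778 -> 330 -> 450 -> 354
3: 419
4: 332 -> 588
5: 469
6: .
7: .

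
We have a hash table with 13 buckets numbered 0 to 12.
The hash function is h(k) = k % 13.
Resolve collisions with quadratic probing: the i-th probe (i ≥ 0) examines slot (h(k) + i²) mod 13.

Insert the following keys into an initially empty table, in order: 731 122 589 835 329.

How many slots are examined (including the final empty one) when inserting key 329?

Insert 731: h=3, slot 3 empty => index 3.
Insert 122: h=5, slot 5 empty => index 5.
Insert 589: h=4, slot 4 empty => index 4.
Insert 835: h=3, slots 3,4 occupied => index 7.
Insert 329: h=4, slots 4,5 occupied => index 8.
Table: [_, _, _, 731, 589, 122, _, 835, 329, _, _, _, _]

3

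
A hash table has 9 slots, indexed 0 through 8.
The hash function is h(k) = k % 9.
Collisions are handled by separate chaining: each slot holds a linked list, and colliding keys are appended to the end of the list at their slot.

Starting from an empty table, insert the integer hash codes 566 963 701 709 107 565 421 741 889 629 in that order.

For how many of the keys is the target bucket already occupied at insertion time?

Insert 566: h=8, bucket 8 empty -> new chain.
Insert 963: h=0, bucket 0 empty -> new chain.
Insert 701: h=8, bucket 8 nonempty -> append to chain.
Insert 709: h=7, bucket 7 empty -> new chain.
Insert 107: h=8, bucket 8 nonempty -> append to chain.
Insert 565: h=7, bucket 7 nonempty -> append to chain.
Insert 421: h=7, bucket 7 nonempty -> append to chain.
Insert 741: h=3, bucket 3 empty -> new chain.
Insert 889: h=7, bucket 7 nonempty -> append to chain.
Insert 629: h=8, bucket 8 nonempty -> append to chain.
Final buckets:
0: 963
1: -
2: -
3: 741
4: -
5: -
6: -
7: 709 -> 565 -> 421 -> 889
8: 566 -> 701 -> 107 -> 629

6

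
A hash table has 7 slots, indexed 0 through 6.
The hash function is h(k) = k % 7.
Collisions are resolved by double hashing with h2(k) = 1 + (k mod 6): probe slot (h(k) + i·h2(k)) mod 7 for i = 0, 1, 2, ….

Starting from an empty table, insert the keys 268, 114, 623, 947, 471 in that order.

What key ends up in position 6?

268: h=2 -> slot 2
114: h=2, h2=1, probe 2,3 -> slot 3
623: h=0 -> slot 0
947: h=2, h2=6, probe 2,1 -> slot 1
471: h=2, h2=4, probe 2,6 -> slot 6
Table: [623, 947, 268, 114, —, —, 471]

471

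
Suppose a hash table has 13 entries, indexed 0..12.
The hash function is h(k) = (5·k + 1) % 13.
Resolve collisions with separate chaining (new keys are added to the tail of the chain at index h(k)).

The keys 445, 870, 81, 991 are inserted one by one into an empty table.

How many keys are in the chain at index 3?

445 → bucket 3
870 → bucket 9
81 → bucket 3 (collision)
991 → bucket 3 (collision)
Final buckets:
0: _
1: _
2: _
3: 445 -> 81 -> 991
4: _
5: _
6: _
7: _
8: _
9: 870
10: _
11: _
12: _

3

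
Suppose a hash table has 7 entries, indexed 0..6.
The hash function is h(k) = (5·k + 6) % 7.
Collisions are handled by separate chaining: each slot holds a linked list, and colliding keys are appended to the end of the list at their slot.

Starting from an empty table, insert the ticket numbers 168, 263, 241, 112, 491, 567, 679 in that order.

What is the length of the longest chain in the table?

4

168 -> bucket 6
263 -> bucket 5
241 -> bucket 0
112 -> bucket 6 (collision)
491 -> bucket 4
567 -> bucket 6 (collision)
679 -> bucket 6 (collision)
Final buckets:
0: 241
1: -
2: -
3: -
4: 491
5: 263
6: 168 -> 112 -> 567 -> 679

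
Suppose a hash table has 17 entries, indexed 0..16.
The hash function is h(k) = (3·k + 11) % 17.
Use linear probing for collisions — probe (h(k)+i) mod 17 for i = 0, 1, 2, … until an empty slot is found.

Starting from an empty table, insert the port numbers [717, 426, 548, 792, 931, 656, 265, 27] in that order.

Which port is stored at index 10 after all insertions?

717: h=3 => slot 3
426: h=14 => slot 14
548: h=6 => slot 6
792: h=7 => slot 7
931: h=16 => slot 16
656: h=7, probe 7,8 => slot 8
265: h=7, probe 7,8,9 => slot 9
27: h=7, probe 7,8,9,10 => slot 10
Table: [-, -, -, 717, -, -, 548, 792, 656, 265, 27, -, -, -, 426, -, 931]

27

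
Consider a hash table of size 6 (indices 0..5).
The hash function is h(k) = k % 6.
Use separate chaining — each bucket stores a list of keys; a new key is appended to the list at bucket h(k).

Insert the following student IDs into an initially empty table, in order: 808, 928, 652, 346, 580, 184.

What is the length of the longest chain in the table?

6

Insert 808: h=4, bucket 4 empty → new chain.
Insert 928: h=4, bucket 4 nonempty → append to chain.
Insert 652: h=4, bucket 4 nonempty → append to chain.
Insert 346: h=4, bucket 4 nonempty → append to chain.
Insert 580: h=4, bucket 4 nonempty → append to chain.
Insert 184: h=4, bucket 4 nonempty → append to chain.
Final buckets:
0: .
1: .
2: .
3: .
4: 808 -> 928 -> 652 -> 346 -> 580 -> 184
5: .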